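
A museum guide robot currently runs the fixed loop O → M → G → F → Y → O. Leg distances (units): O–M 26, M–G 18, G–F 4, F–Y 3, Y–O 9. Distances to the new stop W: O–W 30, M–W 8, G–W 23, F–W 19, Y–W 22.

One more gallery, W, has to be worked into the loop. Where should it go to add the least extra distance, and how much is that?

Insertion cost between consecutive stops i–j is d(i,W) + d(W,j) − d(i,j):
  between O and M: 30 + 8 − 26 = 12
  between M and G: 8 + 23 − 18 = 13
  between G and F: 23 + 19 − 4 = 38
  between F and Y: 19 + 22 − 3 = 38
  between Y and O: 22 + 30 − 9 = 43
Cheapest insertion is between O and M, adding 12.
New total = 60 + 12 = 72.

+12 — insert W between O and M.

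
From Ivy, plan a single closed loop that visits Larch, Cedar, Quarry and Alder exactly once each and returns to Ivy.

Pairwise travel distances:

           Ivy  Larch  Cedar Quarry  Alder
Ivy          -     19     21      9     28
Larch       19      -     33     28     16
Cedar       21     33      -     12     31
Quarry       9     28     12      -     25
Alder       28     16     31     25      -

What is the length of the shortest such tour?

With 4 stops there are 4!/2 = 12 distinct round trips (a route and its reverse cost the same).
Ivy - Larch - Cedar - Quarry - Alder - Ivy: 19+33+12+25+28 = 117
Ivy - Larch - Cedar - Alder - Quarry - Ivy: 19+33+31+25+9 = 117
Ivy - Larch - Quarry - Cedar - Alder - Ivy: 19+28+12+31+28 = 118
Ivy - Larch - Quarry - Alder - Cedar - Ivy: 19+28+25+31+21 = 124
Ivy - Larch - Alder - Cedar - Quarry - Ivy: 19+16+31+12+9 = 87
Ivy - Larch - Alder - Quarry - Cedar - Ivy: 19+16+25+12+21 = 93
Ivy - Cedar - Larch - Quarry - Alder - Ivy: 21+33+28+25+28 = 135
Ivy - Cedar - Larch - Alder - Quarry - Ivy: 21+33+16+25+9 = 104
Ivy - Cedar - Quarry - Larch - Alder - Ivy: 21+12+28+16+28 = 105
Ivy - Cedar - Alder - Larch - Quarry - Ivy: 21+31+16+28+9 = 105
Ivy - Quarry - Larch - Cedar - Alder - Ivy: 9+28+33+31+28 = 129
Ivy - Quarry - Cedar - Larch - Alder - Ivy: 9+12+33+16+28 = 98
The minimum is 87.
One optimal route: Ivy → Larch → Alder → Cedar → Quarry → Ivy (or its reverse).

Minimum total distance: 87.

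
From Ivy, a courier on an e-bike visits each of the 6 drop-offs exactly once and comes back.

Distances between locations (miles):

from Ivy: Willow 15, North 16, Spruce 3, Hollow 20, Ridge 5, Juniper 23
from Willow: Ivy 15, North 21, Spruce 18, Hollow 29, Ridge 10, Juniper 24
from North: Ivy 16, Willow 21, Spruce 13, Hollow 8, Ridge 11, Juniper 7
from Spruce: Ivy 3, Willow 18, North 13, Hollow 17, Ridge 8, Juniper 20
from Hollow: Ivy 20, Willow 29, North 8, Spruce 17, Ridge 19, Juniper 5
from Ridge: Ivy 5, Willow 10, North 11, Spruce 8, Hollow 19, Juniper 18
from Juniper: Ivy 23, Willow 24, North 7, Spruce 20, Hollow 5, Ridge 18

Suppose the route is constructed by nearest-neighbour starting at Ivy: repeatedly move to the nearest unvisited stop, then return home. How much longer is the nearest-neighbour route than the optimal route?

Ivy: Spruce=3, Ridge=5, Willow=15, North=16, Hollow=20, Juniper=23 ⇒ Spruce
Spruce: Ridge=8, North=13, Hollow=17, Willow=18, Juniper=20 ⇒ Ridge
Ridge: Willow=10, North=11, Juniper=18, Hollow=19 ⇒ Willow
Willow: North=21, Juniper=24, Hollow=29 ⇒ North
North: Juniper=7, Hollow=8 ⇒ Juniper
Juniper: Hollow=5 ⇒ Hollow
NN route Ivy → Spruce → Ridge → Willow → North → Juniper → Hollow → Ivy costs 74.
Optimal: Ivy → Willow → Ridge → North → Juniper → Hollow → Spruce → Ivy costs 68 (by enumerating all 360 distinct tours).
Excess = 74 − 68 = 6.

6 miles longer than the optimal tour.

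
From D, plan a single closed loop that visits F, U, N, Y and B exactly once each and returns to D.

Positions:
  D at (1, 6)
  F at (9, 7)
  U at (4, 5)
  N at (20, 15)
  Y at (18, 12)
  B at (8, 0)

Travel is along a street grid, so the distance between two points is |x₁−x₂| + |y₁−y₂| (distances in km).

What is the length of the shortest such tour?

D - F - U - N - Y - B - D: 9+7+26+5+22+13 = 82
D - F - U - N - B - Y - D: 9+7+26+27+22+23 = 114
D - F - U - Y - N - B - D: 9+7+21+5+27+13 = 82
D - F - U - Y - B - N - D: 9+7+21+22+27+28 = 114
D - F - U - B - N - Y - D: 9+7+9+27+5+23 = 80
D - F - U - B - Y - N - D: 9+7+9+22+5+28 = 80
D - F - N - U - Y - B - D: 9+19+26+21+22+13 = 110
D - F - N - U - B - Y - D: 9+19+26+9+22+23 = 108
D - F - N - Y - U - B - D: 9+19+5+21+9+13 = 76
D - F - N - Y - B - U - D: 9+19+5+22+9+4 = 68
D - F - N - B - U - Y - D: 9+19+27+9+21+23 = 108
D - F - N - B - Y - U - D: 9+19+27+22+21+4 = 102
D - F - Y - U - N - B - D: 9+14+21+26+27+13 = 110
D - F - Y - U - B - N - D: 9+14+21+9+27+28 = 108
… (46 more)
The minimum is 68.
One optimal route: D → F → N → Y → B → U → D (or its reverse).

68 km — the shortest possible round trip.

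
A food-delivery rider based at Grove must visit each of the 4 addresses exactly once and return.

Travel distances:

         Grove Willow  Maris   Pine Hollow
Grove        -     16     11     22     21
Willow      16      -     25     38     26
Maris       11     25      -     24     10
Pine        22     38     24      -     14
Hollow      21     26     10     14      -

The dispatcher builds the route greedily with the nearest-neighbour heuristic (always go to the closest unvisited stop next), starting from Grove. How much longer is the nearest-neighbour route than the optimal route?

From Grove: Maris=11, Willow=16, Hollow=21, Pine=22 → choose Maris (11).
From Maris: Hollow=10, Pine=24, Willow=25 → choose Hollow (10).
From Hollow: Pine=14, Willow=26 → choose Pine (14).
From Pine: Willow=38 → choose Willow (38).
NN route Grove → Maris → Hollow → Pine → Willow → Grove costs 89.
Optimal: Grove → Willow → Maris → Hollow → Pine → Grove costs 87 (by enumerating all 12 distinct tours).
Excess = 89 − 87 = 2.

Excess over optimum: 2.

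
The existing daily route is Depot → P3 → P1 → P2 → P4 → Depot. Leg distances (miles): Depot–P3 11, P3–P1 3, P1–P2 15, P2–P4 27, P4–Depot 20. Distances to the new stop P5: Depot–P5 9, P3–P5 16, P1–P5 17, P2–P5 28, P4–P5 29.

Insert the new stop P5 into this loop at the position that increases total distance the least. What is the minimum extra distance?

Insertion cost between consecutive stops i–j is d(i,P5) + d(P5,j) − d(i,j):
  between Depot and P3: 9 + 16 − 11 = 14
  between P3 and P1: 16 + 17 − 3 = 30
  between P1 and P2: 17 + 28 − 15 = 30
  between P2 and P4: 28 + 29 − 27 = 30
  between P4 and Depot: 29 + 9 − 20 = 18
Cheapest insertion is between Depot and P3, adding 14.
New total = 76 + 14 = 90.

+14 miles — insert P5 between Depot and P3.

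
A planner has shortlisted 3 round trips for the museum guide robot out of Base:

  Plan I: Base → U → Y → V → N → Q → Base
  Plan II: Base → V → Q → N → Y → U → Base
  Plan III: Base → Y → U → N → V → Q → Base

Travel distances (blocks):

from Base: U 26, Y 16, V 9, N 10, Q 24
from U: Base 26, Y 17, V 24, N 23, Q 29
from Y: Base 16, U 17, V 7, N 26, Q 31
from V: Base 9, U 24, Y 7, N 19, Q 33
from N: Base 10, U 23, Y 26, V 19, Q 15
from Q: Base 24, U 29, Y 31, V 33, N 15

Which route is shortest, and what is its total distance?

Plan I: 26 + 17 + 7 + 19 + 15 + 24 = 108
Plan II: 9 + 33 + 15 + 26 + 17 + 26 = 126
Plan III: 16 + 17 + 23 + 19 + 33 + 24 = 132

Shortest is Plan I, total 108 blocks.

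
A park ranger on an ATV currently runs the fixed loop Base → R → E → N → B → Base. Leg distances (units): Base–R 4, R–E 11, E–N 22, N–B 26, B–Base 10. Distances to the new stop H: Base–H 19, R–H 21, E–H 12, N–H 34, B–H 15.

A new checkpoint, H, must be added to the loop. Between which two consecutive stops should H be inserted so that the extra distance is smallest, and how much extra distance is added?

Minimum extra distance: 22, inserting H between R and E.

Insertion cost between consecutive stops i–j is d(i,H) + d(H,j) − d(i,j):
  between Base and R: 19 + 21 − 4 = 36
  between R and E: 21 + 12 − 11 = 22
  between E and N: 12 + 34 − 22 = 24
  between N and B: 34 + 15 − 26 = 23
  between B and Base: 15 + 19 − 10 = 24
Cheapest insertion is between R and E, adding 22.
New total = 73 + 22 = 95.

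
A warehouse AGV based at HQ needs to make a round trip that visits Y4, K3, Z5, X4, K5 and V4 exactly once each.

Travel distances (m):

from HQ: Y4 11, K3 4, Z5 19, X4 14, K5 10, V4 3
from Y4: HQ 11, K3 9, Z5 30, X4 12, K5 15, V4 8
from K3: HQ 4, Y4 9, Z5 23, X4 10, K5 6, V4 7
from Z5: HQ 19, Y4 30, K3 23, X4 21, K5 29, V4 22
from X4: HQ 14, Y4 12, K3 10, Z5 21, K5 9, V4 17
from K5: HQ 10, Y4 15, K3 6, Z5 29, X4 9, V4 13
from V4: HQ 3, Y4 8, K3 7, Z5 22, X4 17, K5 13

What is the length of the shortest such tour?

There are 360 distinct closed tours to check (reversals are equivalent).
HQ → Y4 → K3 → Z5 → X4 → K5 → V4 → HQ: 11+9+23+21+9+13+3 = 89
HQ → Y4 → K3 → Z5 → X4 → V4 → K5 → HQ: 11+9+23+21+17+13+10 = 104
HQ → Y4 → K3 → Z5 → K5 → X4 → V4 → HQ: 11+9+23+29+9+17+3 = 101
HQ → Y4 → K3 → Z5 → K5 → V4 → X4 → HQ: 11+9+23+29+13+17+14 = 116
HQ → Y4 → K3 → Z5 → V4 → X4 → K5 → HQ: 11+9+23+22+17+9+10 = 101
HQ → Y4 → K3 → Z5 → V4 → K5 → X4 → HQ: 11+9+23+22+13+9+14 = 101
HQ → Y4 → K3 → X4 → Z5 → K5 → V4 → HQ: 11+9+10+21+29+13+3 = 96
HQ → Y4 → K3 → X4 → Z5 → V4 → K5 → HQ: 11+9+10+21+22+13+10 = 96
… (352 more)
HQ → Z5 → X4 → K5 → K3 → Y4 → V4 → HQ: 19+21+9+6+9+8+3 = 75  ← best
The minimum is 75.
One optimal route: HQ → Z5 → X4 → K5 → K3 → Y4 → V4 → HQ (or its reverse).

75 m — the shortest possible round trip.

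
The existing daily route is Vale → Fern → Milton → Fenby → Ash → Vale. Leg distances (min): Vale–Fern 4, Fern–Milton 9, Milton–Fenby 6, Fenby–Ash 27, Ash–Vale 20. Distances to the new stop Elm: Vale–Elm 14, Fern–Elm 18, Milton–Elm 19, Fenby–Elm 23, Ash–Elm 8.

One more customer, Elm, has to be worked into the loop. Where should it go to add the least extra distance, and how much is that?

Insertion cost between consecutive stops i–j is d(i,Elm) + d(Elm,j) − d(i,j):
  between Vale and Fern: 14 + 18 − 4 = 28
  between Fern and Milton: 18 + 19 − 9 = 28
  between Milton and Fenby: 19 + 23 − 6 = 36
  between Fenby and Ash: 23 + 8 − 27 = 4
  between Ash and Vale: 8 + 14 − 20 = 2
Cheapest insertion is between Ash and Vale, adding 2.
New total = 66 + 2 = 68.

Adding 2 min by placing Elm on the Ash–Vale leg.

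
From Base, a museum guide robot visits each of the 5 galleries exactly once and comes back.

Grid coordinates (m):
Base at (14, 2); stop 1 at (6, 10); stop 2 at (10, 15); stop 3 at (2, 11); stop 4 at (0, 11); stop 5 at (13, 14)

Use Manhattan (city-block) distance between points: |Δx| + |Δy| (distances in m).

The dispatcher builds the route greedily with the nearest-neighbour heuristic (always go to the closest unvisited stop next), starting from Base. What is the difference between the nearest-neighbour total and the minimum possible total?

From Base: stop 5=13, stop 1=16, stop 2=17, stop 3=21, stop 4=23 → choose stop 5 (13).
From stop 5: stop 2=4, stop 1=11, stop 3=14, stop 4=16 → choose stop 2 (4).
From stop 2: stop 1=9, stop 3=12, stop 4=14 → choose stop 1 (9).
From stop 1: stop 3=5, stop 4=7 → choose stop 3 (5).
From stop 3: stop 4=2 → choose stop 4 (2).
NN route Base → stop 5 → stop 2 → stop 1 → stop 3 → stop 4 → Base costs 56.
Optimal: Base → stop 1 → stop 3 → stop 4 → stop 2 → stop 5 → Base costs 54 (by enumerating all 60 distinct tours).
Excess = 56 − 54 = 2.

Excess over optimum: 2 m.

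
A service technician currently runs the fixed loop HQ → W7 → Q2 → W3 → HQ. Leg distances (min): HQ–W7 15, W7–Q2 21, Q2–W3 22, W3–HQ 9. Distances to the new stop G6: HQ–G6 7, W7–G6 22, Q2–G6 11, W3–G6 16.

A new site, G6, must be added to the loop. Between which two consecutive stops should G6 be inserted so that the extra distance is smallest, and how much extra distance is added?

Minimum extra distance: 5 min, inserting G6 between Q2 and W3.

Insertion cost between consecutive stops i–j is d(i,G6) + d(G6,j) − d(i,j):
  between HQ and W7: 7 + 22 − 15 = 14
  between W7 and Q2: 22 + 11 − 21 = 12
  between Q2 and W3: 11 + 16 − 22 = 5
  between W3 and HQ: 16 + 7 − 9 = 14
Cheapest insertion is between Q2 and W3, adding 5.
New total = 67 + 5 = 72.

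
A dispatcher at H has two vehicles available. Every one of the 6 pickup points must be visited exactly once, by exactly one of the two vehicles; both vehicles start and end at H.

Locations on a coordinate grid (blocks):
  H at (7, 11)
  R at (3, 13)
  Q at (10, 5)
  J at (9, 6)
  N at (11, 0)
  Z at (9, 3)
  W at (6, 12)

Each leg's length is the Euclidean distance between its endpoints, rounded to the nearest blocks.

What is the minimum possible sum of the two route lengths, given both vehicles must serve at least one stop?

Try each way of splitting the stops between the two vehicles (each non-empty) and, for each split, find the best tour for each vehicle:
  {R} + {Q, J, N, Z, W}: 8 + 25 = 33
  {Q} + {R, J, N, Z, W}: 14 + 31 = 45
  {R, Q} + {J, N, Z, W}: 22 + 25 = 47
  {J} + {R, Q, N, Z, W}: 10 + 32 = 42
  {R, J} + {Q, N, Z, W}: 18 + 26 = 44
  {Q, J} + {R, N, Z, W}: 13 + 31 = 44
  … (31 splits in total)
  {Q, J, N, Z} + {R, W}: 23 + 8 = 31  ← best
Best: vehicle 1 H → J → Q → N → Z → H = 23; vehicle 2 H → R → W → H = 8; combined 31.

Minimum combined distance: 31 blocks.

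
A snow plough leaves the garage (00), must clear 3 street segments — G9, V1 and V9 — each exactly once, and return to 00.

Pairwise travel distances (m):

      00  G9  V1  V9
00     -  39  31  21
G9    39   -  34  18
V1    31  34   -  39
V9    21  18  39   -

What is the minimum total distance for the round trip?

With 3 stops there are 3!/2 = 3 distinct round trips (a route and its reverse cost the same).
00 - G9 - V1 - V9 - 00: 39+34+39+21 = 133
00 - G9 - V9 - V1 - 00: 39+18+39+31 = 127
00 - V1 - G9 - V9 - 00: 31+34+18+21 = 104
The minimum is 104.
One optimal route: 00 → V1 → G9 → V9 → 00 (or its reverse).

Shortest round trip = 104 m.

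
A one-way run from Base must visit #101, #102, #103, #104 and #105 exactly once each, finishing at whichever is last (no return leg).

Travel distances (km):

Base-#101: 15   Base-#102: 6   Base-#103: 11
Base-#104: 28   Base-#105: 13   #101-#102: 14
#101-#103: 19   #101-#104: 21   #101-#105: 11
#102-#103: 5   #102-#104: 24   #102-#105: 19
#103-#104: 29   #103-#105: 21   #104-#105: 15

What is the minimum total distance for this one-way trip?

There are 5! = 120 possible orderings.
Base → #101 → #102 → #103 → #104 → #105: 15+14+5+29+15 = 78
Base → #101 → #102 → #103 → #105 → #104: 15+14+5+21+15 = 70
Base → #101 → #102 → #104 → #103 → #105: 15+14+24+29+21 = 103
Base → #101 → #102 → #104 → #105 → #103: 15+14+24+15+21 = 89
Base → #101 → #102 → #105 → #103 → #104: 15+14+19+21+29 = 98
Base → #101 → #102 → #105 → #104 → #103: 15+14+19+15+29 = 92
Base → #101 → #103 → #102 → #104 → #105: 15+19+5+24+15 = 78
Base → #101 → #103 → #102 → #105 → #104: 15+19+5+19+15 = 73
Base → #101 → #103 → #104 → #102 → #105: 15+19+29+24+19 = 106
Base → #101 → #103 → #104 → #105 → #102: 15+19+29+15+19 = 97
Base → #101 → #103 → #105 → #102 → #104: 15+19+21+19+24 = 98
Base → #101 → #103 → #105 → #104 → #102: 15+19+21+15+24 = 94
Base → #101 → #104 → #102 → #103 → #105: 15+21+24+5+21 = 86
Base → #101 → #104 → #102 → #105 → #103: 15+21+24+19+21 = 100
… (106 more)
Base → #102 → #103 → #101 → #105 → #104: 6+5+19+11+15 = 56  ← best
The minimum is 56.
One shortest path: Base → #102 → #103 → #101 → #105 → #104.

Shortest open route: 56 km.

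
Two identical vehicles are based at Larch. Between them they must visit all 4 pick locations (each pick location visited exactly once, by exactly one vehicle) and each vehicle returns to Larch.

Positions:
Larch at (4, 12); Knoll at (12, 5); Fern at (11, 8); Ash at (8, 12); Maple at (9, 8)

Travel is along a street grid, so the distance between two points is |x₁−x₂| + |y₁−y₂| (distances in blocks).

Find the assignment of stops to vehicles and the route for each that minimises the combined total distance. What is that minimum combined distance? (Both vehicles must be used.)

There are 2^3 − 1 = 7 ways to divide the 4 stops into two non-empty groups. For each, the best each vehicle can do is its own shortest tour through its group:
  {Knoll} + {Fern, Ash, Maple}: 30 + 22 = 52
  {Fern} + {Knoll, Ash, Maple}: 22 + 30 = 52
  {Knoll, Fern} + {Ash, Maple}: 30 + 18 = 48
  {Ash} + {Knoll, Fern, Maple}: 8 + 30 = 38
  {Knoll, Ash} + {Fern, Maple}: 30 + 22 = 52
  {Fern, Ash} + {Knoll, Maple}: 22 + 30 = 52
  … (7 splits in total)
Best: vehicle 1 Larch → Ash → Larch = 8; vehicle 2 Larch → Knoll → Fern → Maple → Larch = 30; combined 38.

38 blocks — the smallest possible combined total.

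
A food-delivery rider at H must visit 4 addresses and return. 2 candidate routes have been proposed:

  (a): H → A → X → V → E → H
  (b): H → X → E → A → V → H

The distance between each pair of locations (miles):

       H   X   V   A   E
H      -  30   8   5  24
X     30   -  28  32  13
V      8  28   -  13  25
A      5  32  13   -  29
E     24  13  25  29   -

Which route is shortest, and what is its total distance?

Shortest is (b), total 93 miles.

(a): 5 + 32 + 28 + 25 + 24 = 114
(b): 30 + 13 + 29 + 13 + 8 = 93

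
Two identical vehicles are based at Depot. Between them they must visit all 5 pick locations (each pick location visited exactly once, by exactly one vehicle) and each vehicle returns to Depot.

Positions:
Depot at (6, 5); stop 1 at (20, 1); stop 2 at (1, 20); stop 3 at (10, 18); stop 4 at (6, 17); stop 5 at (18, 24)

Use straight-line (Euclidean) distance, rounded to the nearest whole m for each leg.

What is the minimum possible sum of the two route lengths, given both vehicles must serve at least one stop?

88 m — the smallest possible combined total.

Check every non-empty split of the stops between the two vehicles; for each half take its own optimal tour:
  {stop 1} + {stop 2, stop 3, stop 4, stop 5}: 30 + 58 = 88
  {stop 2} + {stop 1, stop 3, stop 4, stop 5}: 32 + 64 = 96
  {stop 1, stop 2} + {stop 3, stop 4, stop 5}: 58 + 48 = 106
  {stop 3} + {stop 1, stop 2, stop 4, stop 5}: 28 + 73 = 101
  {stop 1, stop 3} + {stop 2, stop 4, stop 5}: 49 + 57 = 106
  {stop 2, stop 3} + {stop 1, stop 4, stop 5}: 39 + 64 = 103
  … (15 splits in total)
Best: vehicle 1 Depot → stop 1 → Depot = 30; vehicle 2 Depot → stop 2 → stop 4 → stop 3 → stop 5 → Depot = 58; combined 88.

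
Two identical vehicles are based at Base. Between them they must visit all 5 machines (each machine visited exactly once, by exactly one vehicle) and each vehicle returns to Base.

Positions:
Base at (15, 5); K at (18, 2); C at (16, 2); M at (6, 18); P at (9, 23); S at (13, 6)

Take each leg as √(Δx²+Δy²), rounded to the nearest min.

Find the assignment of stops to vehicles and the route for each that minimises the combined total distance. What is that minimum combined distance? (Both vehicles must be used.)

50 min — the smallest possible combined total.

Check every non-empty split of the stops between the two vehicles; for each half take its own optimal tour:
  {K} + {C, M, P, S}: 8 + 47 = 55
  {C} + {K, M, P, S}: 6 + 49 = 55
  {K, C} + {M, P, S}: 9 + 41 = 50
  {M} + {K, C, P, S}: 32 + 47 = 79
  {K, M} + {C, P, S}: 40 + 44 = 84
  {C, M} + {K, P, S}: 38 + 46 = 84
  … (15 splits in total)
Best: vehicle 1 Base → K → C → Base = 9; vehicle 2 Base → M → P → S → Base = 41; combined 50.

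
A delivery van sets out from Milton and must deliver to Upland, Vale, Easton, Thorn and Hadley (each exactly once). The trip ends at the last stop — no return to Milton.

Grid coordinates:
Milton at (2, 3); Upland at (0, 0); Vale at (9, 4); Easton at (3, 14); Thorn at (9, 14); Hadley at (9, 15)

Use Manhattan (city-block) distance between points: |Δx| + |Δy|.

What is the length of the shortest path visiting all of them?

There are 5! = 120 possible orderings.
Milton → Upland → Vale → Easton → Thorn → Hadley: 5+13+16+6+1 = 41
Milton → Upland → Vale → Easton → Hadley → Thorn: 5+13+16+7+1 = 42
Milton → Upland → Vale → Thorn → Easton → Hadley: 5+13+10+6+7 = 41
Milton → Upland → Vale → Thorn → Hadley → Easton: 5+13+10+1+7 = 36
Milton → Upland → Vale → Hadley → Easton → Thorn: 5+13+11+7+6 = 42
Milton → Upland → Vale → Hadley → Thorn → Easton: 5+13+11+1+6 = 36
Milton → Upland → Easton → Vale → Thorn → Hadley: 5+17+16+10+1 = 49
Milton → Upland → Easton → Vale → Hadley → Thorn: 5+17+16+11+1 = 50
Milton → Upland → Easton → Thorn → Vale → Hadley: 5+17+6+10+11 = 49
Milton → Upland → Easton → Thorn → Hadley → Vale: 5+17+6+1+11 = 40
Milton → Upland → Easton → Hadley → Vale → Thorn: 5+17+7+11+10 = 50
Milton → Upland → Easton → Hadley → Thorn → Vale: 5+17+7+1+10 = 40
Milton → Upland → Thorn → Vale → Easton → Hadley: 5+23+10+16+7 = 61
Milton → Upland → Thorn → Vale → Hadley → Easton: 5+23+10+11+7 = 56
… (106 more)
The minimum is 36.
One shortest path: Milton → Upland → Vale → Thorn → Hadley → Easton.

36 — the minimum one-way total.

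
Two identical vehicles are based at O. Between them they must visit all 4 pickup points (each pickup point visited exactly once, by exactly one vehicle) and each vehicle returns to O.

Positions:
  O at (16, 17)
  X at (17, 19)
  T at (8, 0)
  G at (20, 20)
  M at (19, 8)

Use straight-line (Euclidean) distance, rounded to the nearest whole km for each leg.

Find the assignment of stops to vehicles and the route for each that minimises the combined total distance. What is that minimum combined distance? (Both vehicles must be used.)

Minimum combined distance: 52 km.

There are 2^3 − 1 = 7 ways to divide the 4 stops into two non-empty groups. For each, the best each vehicle can do is its own shortest tour through its group:
  {X} + {T, G, M}: 4 + 50 = 54
  {T} + {X, G, M}: 38 + 26 = 64
  {X, T} + {G, M}: 42 + 26 = 68
  {G} + {X, T, M}: 10 + 46 = 56
  {X, G} + {T, M}: 10 + 42 = 52
  {T, G} + {X, M}: 47 + 22 = 69
  … (7 splits in total)
Best: vehicle 1 O → X → G → O = 10; vehicle 2 O → T → M → O = 42; combined 52.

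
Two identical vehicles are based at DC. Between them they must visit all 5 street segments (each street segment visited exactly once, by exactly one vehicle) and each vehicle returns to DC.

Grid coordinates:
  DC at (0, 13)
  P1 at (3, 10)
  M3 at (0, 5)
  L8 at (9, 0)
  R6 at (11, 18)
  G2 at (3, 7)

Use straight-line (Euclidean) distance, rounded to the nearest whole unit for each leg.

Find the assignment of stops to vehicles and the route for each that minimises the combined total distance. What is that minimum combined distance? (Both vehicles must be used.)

Try each way of splitting the stops between the two vehicles (each non-empty) and, for each split, find the best tour for each vehicle:
  {P1} + {M3, L8, R6, G2}: 8 + 51 = 59
  {M3} + {P1, L8, R6, G2}: 16 + 46 = 62
  {P1, M3} + {L8, R6, G2}: 18 + 46 = 64
  {L8} + {P1, M3, R6, G2}: 32 + 38 = 70
  {P1, L8} + {M3, R6, G2}: 32 + 38 = 70
  {M3, L8} + {P1, R6, G2}: 34 + 33 = 67
  … (15 splits in total)
  {R6} + {P1, M3, L8, G2}: 24 + 34 = 58  ← best
Best: vehicle 1 DC → R6 → DC = 24; vehicle 2 DC → P1 → G2 → L8 → M3 → DC = 34; combined 58.

58 — the smallest possible combined total.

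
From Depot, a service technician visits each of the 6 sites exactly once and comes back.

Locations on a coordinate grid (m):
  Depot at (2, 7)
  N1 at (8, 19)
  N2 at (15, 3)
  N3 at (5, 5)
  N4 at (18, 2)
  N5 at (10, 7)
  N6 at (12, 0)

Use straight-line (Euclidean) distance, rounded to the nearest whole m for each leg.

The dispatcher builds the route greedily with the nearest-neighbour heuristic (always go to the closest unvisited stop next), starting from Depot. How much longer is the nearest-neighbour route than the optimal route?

3 m longer than the optimal tour.

Depot: N3=4, N5=8, N6=12, N1=13, N2=14, N4=17 ⇒ N3
N3: N5=5, N6=9, N2=10, N4=13, N1=14 ⇒ N5
N5: N2=6, N6=7, N4=9, N1=12 ⇒ N2
N2: N4=3, N6=4, N1=17 ⇒ N4
N4: N6=6, N1=20 ⇒ N6
N6: N1=19 ⇒ N1
NN route Depot → N3 → N5 → N2 → N4 → N6 → N1 → Depot costs 56.
Optimal: Depot → N1 → N5 → N2 → N4 → N6 → N3 → Depot costs 53 (by enumerating all 360 distinct tours).
Excess = 56 − 53 = 3.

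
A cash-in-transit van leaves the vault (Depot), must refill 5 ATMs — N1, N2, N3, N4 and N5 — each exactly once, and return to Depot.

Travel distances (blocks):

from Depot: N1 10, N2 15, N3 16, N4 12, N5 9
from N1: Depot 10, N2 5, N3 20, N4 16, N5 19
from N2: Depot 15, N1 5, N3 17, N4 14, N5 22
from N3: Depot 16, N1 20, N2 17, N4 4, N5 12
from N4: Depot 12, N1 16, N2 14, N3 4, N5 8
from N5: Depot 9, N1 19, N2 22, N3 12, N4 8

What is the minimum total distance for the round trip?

With 5 stops there are 5!/2 = 60 distinct round trips (a route and its reverse cost the same).
Depot-N1-N2-N3-N4-N5-Depot: 10+5+17+4+8+9 = 53
Depot-N1-N2-N3-N5-N4-Depot: 10+5+17+12+8+12 = 64
Depot-N1-N2-N4-N3-N5-Depot: 10+5+14+4+12+9 = 54
Depot-N1-N2-N4-N5-N3-Depot: 10+5+14+8+12+16 = 65
Depot-N1-N2-N5-N3-N4-Depot: 10+5+22+12+4+12 = 65
Depot-N1-N2-N5-N4-N3-Depot: 10+5+22+8+4+16 = 65
Depot-N1-N3-N2-N4-N5-Depot: 10+20+17+14+8+9 = 78
Depot-N1-N3-N2-N5-N4-Depot: 10+20+17+22+8+12 = 89
Depot-N1-N3-N4-N2-N5-Depot: 10+20+4+14+22+9 = 79
Depot-N1-N3-N4-N5-N2-Depot: 10+20+4+8+22+15 = 79
Depot-N1-N3-N5-N2-N4-Depot: 10+20+12+22+14+12 = 90
Depot-N1-N3-N5-N4-N2-Depot: 10+20+12+8+14+15 = 79
Depot-N1-N4-N2-N3-N5-Depot: 10+16+14+17+12+9 = 78
Depot-N1-N4-N2-N5-N3-Depot: 10+16+14+22+12+16 = 90
… (46 more)
The minimum is 53.
One optimal route: Depot → N1 → N2 → N3 → N4 → N5 → Depot (or its reverse).

Minimum total distance: 53 blocks.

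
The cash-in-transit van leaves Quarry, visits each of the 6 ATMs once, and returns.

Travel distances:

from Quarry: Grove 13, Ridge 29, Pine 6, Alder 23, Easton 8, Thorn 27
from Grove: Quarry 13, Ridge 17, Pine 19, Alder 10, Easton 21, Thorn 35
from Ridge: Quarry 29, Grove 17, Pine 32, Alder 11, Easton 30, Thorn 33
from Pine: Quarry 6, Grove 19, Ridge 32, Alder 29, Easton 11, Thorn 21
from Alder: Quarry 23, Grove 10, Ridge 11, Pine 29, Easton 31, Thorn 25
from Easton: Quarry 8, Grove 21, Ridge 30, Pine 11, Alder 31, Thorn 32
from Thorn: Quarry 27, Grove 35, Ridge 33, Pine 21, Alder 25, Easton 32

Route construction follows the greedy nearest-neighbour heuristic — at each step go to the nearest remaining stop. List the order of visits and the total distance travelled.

Quarry → [Pine:6 / Easton:8 / Grove:13 / Alder:23 / Thorn:27 / Ridge:29] → Pine (6)
Pine → [Easton:11 / Grove:19 / Thorn:21 / Alder:29 / Ridge:32] → Easton (11)
Easton → [Grove:21 / Ridge:30 / Alder:31 / Thorn:32] → Grove (21)
Grove → [Alder:10 / Ridge:17 / Thorn:35] → Alder (10)
Alder → [Ridge:11 / Thorn:25] → Ridge (11)
Ridge → [Thorn:33] → Thorn (33)
Return Thorn→Quarry: 27.
Total = 6 + 11 + 21 + 10 + 11 + 33 + 27 = 119.

Nearest-neighbour total = 119; route Quarry → Pine → Easton → Grove → Alder → Ridge → Thorn → Quarry.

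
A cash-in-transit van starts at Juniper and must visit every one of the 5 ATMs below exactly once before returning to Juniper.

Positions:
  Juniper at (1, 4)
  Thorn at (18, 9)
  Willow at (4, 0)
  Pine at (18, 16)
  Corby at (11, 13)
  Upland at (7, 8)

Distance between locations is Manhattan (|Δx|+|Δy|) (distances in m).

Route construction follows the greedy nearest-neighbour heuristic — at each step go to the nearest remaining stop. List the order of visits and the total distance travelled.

At Juniper the remaining stops are Willow 7, Upland 10, Corby 19, Thorn 22, Pine 29; go to Willow.
At Willow the remaining stops are Upland 11, Corby 20, Thorn 23, Pine 30; go to Upland.
At Upland the remaining stops are Corby 9, Thorn 12, Pine 19; go to Corby.
At Corby the remaining stops are Pine 10, Thorn 11; go to Pine.
At Pine the remaining stops are Thorn 7; go to Thorn.
Return Thorn→Juniper: 22.
Total = 7 + 11 + 9 + 10 + 7 + 22 = 66.

Total distance 66 m via the nearest-neighbour route Juniper → Willow → Upland → Corby → Pine → Thorn → Juniper.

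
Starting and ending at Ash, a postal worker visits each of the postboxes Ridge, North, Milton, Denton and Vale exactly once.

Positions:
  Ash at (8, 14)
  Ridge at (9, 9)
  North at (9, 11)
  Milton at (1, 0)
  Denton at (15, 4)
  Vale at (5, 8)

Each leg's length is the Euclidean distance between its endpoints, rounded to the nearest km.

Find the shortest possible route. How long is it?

Ash→Ridge→North→Milton→Denton→Vale→Ash: 5+2+14+15+11+7 = 54
Ash→Ridge→North→Milton→Vale→Denton→Ash: 5+2+14+9+11+12 = 53
Ash→Ridge→North→Denton→Milton→Vale→Ash: 5+2+9+15+9+7 = 47
Ash→Ridge→North→Denton→Vale→Milton→Ash: 5+2+9+11+9+16 = 52
Ash→Ridge→North→Vale→Milton→Denton→Ash: 5+2+5+9+15+12 = 48
Ash→Ridge→North→Vale→Denton→Milton→Ash: 5+2+5+11+15+16 = 54
Ash→Ridge→Milton→North→Denton→Vale→Ash: 5+12+14+9+11+7 = 58
Ash→Ridge→Milton→North→Vale→Denton→Ash: 5+12+14+5+11+12 = 59
Ash→Ridge→Milton→Denton→North→Vale→Ash: 5+12+15+9+5+7 = 53
Ash→Ridge→Milton→Denton→Vale→North→Ash: 5+12+15+11+5+3 = 51
Ash→Ridge→Milton→Vale→North→Denton→Ash: 5+12+9+5+9+12 = 52
Ash→Ridge→Milton→Vale→Denton→North→Ash: 5+12+9+11+9+3 = 49
Ash→Ridge→Denton→North→Milton→Vale→Ash: 5+8+9+14+9+7 = 52
Ash→Ridge→Denton→North→Vale→Milton→Ash: 5+8+9+5+9+16 = 52
… (46 more)
Ash→North→Ridge→Denton→Milton→Vale→Ash: 3+2+8+15+9+7 = 44  ← best
The minimum is 44.
One optimal route: Ash → North → Ridge → Denton → Milton → Vale → Ash (or its reverse).

Minimum total distance: 44 km.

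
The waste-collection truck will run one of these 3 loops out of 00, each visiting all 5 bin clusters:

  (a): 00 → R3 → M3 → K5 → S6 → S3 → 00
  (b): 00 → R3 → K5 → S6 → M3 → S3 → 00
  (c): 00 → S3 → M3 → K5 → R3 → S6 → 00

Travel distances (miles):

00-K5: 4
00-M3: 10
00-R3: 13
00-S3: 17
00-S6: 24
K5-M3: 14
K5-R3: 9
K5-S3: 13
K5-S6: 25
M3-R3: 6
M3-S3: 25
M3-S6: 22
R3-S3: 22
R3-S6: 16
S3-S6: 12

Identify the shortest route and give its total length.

(a): 13 + 6 + 14 + 25 + 12 + 17 = 87
(b): 13 + 9 + 25 + 22 + 25 + 17 = 111
(c): 17 + 25 + 14 + 9 + 16 + 24 = 105

87 miles — (a) is the shortest.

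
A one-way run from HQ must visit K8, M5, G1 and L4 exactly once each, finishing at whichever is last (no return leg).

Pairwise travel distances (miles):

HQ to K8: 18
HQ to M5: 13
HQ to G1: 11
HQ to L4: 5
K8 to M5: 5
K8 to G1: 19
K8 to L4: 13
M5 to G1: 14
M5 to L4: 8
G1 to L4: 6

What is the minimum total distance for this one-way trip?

Minimum one-way distance = 30 miles.

There are 4! = 24 possible orderings.
HQ→K8→M5→G1→L4: 18+5+14+6 = 43
HQ→K8→M5→L4→G1: 18+5+8+6 = 37
HQ→K8→G1→M5→L4: 18+19+14+8 = 59
HQ→K8→G1→L4→M5: 18+19+6+8 = 51
HQ→K8→L4→M5→G1: 18+13+8+14 = 53
HQ→K8→L4→G1→M5: 18+13+6+14 = 51
HQ→M5→K8→G1→L4: 13+5+19+6 = 43
HQ→M5→K8→L4→G1: 13+5+13+6 = 37
HQ→M5→G1→K8→L4: 13+14+19+13 = 59
HQ→M5→G1→L4→K8: 13+14+6+13 = 46
HQ→M5→L4→K8→G1: 13+8+13+19 = 53
HQ→M5→L4→G1→K8: 13+8+6+19 = 46
HQ→G1→K8→M5→L4: 11+19+5+8 = 43
HQ→G1→K8→L4→M5: 11+19+13+8 = 51
… (10 more)
HQ→G1→L4→M5→K8: 11+6+8+5 = 30  ← best
The minimum is 30.
One shortest path: HQ → G1 → L4 → M5 → K8.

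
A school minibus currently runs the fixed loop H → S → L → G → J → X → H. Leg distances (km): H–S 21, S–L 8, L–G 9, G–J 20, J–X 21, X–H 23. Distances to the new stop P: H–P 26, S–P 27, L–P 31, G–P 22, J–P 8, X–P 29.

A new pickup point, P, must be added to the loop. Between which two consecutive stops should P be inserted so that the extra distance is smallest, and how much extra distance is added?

Insertion cost between consecutive stops i–j is d(i,P) + d(P,j) − d(i,j):
  between H and S: 26 + 27 − 21 = 32
  between S and L: 27 + 31 − 8 = 50
  between L and G: 31 + 22 − 9 = 44
  between G and J: 22 + 8 − 20 = 10
  between J and X: 8 + 29 − 21 = 16
  between X and H: 29 + 26 − 23 = 32
Cheapest insertion is between G and J, adding 10.
New total = 102 + 10 = 112.

Adding 10 km by placing P on the G–J leg.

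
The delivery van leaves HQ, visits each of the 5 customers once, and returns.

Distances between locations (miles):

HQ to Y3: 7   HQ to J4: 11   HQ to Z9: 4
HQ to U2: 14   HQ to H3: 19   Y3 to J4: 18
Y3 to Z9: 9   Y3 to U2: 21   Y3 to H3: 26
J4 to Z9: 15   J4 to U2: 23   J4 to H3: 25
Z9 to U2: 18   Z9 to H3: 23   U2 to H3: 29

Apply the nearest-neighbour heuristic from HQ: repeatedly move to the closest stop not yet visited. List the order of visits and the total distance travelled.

Total distance 102 miles via the nearest-neighbour route HQ → Z9 → Y3 → J4 → U2 → H3 → HQ.

At HQ the remaining stops are Z9 4, Y3 7, J4 11, U2 14, H3 19; go to Z9.
At Z9 the remaining stops are Y3 9, J4 15, U2 18, H3 23; go to Y3.
At Y3 the remaining stops are J4 18, U2 21, H3 26; go to J4.
At J4 the remaining stops are U2 23, H3 25; go to U2.
At U2 the remaining stops are H3 29; go to H3.
Return H3→HQ: 19.
Total = 4 + 9 + 18 + 23 + 29 + 19 = 102.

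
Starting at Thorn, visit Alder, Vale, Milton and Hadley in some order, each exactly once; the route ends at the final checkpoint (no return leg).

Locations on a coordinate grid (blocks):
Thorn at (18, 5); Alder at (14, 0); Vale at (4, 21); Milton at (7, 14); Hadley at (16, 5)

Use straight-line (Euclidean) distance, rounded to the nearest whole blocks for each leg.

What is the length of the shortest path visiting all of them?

Minimum one-way distance = 31 blocks.

There are 4! = 24 possible orderings.
Thorn→Alder→Vale→Milton→Hadley: 6+23+8+13 = 50
Thorn→Alder→Vale→Hadley→Milton: 6+23+20+13 = 62
Thorn→Alder→Milton→Vale→Hadley: 6+16+8+20 = 50
Thorn→Alder→Milton→Hadley→Vale: 6+16+13+20 = 55
Thorn→Alder→Hadley→Vale→Milton: 6+5+20+8 = 39
Thorn→Alder→Hadley→Milton→Vale: 6+5+13+8 = 32
Thorn→Vale→Alder→Milton→Hadley: 21+23+16+13 = 73
Thorn→Vale→Alder→Hadley→Milton: 21+23+5+13 = 62
Thorn→Vale→Milton→Alder→Hadley: 21+8+16+5 = 50
Thorn→Vale→Milton→Hadley→Alder: 21+8+13+5 = 47
Thorn→Vale→Hadley→Alder→Milton: 21+20+5+16 = 62
Thorn→Vale→Hadley→Milton→Alder: 21+20+13+16 = 70
Thorn→Milton→Alder→Vale→Hadley: 14+16+23+20 = 73
Thorn→Milton→Alder→Hadley→Vale: 14+16+5+20 = 55
… (10 more)
Thorn→Hadley→Alder→Milton→Vale: 2+5+16+8 = 31  ← best
The minimum is 31.
One shortest path: Thorn → Hadley → Alder → Milton → Vale.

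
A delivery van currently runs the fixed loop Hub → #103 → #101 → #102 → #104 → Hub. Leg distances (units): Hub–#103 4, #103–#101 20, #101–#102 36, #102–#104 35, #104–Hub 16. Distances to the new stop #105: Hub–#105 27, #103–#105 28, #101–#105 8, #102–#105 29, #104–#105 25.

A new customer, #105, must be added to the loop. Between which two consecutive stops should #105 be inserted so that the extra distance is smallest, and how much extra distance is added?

Adding 1 by placing #105 on the #101–#102 leg.

Insertion cost between consecutive stops i–j is d(i,#105) + d(#105,j) − d(i,j):
  between Hub and #103: 27 + 28 − 4 = 51
  between #103 and #101: 28 + 8 − 20 = 16
  between #101 and #102: 8 + 29 − 36 = 1
  between #102 and #104: 29 + 25 − 35 = 19
  between #104 and Hub: 25 + 27 − 16 = 36
Cheapest insertion is between #101 and #102, adding 1.
New total = 111 + 1 = 112.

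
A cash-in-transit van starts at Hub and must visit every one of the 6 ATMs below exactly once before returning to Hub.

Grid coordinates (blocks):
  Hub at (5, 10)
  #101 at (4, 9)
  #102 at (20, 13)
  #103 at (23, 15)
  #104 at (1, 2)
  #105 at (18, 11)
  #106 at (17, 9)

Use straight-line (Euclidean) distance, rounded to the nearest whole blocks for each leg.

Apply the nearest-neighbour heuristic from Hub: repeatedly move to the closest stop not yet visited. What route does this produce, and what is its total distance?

54 blocks along Hub → #101 → #104 → #106 → #105 → #102 → #103 → Hub.

Hub → [#101:1 / #104:9 / #106:12 / #105:13 / #102:15 / #103:19] → #101 (1)
#101 → [#104:8 / #106:13 / #105:14 / #102:16 / #103:20] → #104 (8)
#104 → [#106:17 / #105:19 / #102:22 / #103:26] → #106 (17)
#106 → [#105:2 / #102:5 / #103:8] → #105 (2)
#105 → [#102:3 / #103:6] → #102 (3)
#102 → [#103:4] → #103 (4)
Return #103→Hub: 19.
Total = 1 + 8 + 17 + 2 + 3 + 4 + 19 = 54.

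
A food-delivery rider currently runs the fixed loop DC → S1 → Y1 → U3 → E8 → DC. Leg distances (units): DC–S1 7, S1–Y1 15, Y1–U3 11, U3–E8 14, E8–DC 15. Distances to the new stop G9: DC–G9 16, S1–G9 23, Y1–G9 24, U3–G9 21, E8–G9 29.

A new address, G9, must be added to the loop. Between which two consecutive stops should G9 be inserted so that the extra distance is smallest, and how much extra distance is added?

+30 — insert G9 between E8 and DC.

Insertion cost between consecutive stops i–j is d(i,G9) + d(G9,j) − d(i,j):
  between DC and S1: 16 + 23 − 7 = 32
  between S1 and Y1: 23 + 24 − 15 = 32
  between Y1 and U3: 24 + 21 − 11 = 34
  between U3 and E8: 21 + 29 − 14 = 36
  between E8 and DC: 29 + 16 − 15 = 30
Cheapest insertion is between E8 and DC, adding 30.
New total = 62 + 30 = 92.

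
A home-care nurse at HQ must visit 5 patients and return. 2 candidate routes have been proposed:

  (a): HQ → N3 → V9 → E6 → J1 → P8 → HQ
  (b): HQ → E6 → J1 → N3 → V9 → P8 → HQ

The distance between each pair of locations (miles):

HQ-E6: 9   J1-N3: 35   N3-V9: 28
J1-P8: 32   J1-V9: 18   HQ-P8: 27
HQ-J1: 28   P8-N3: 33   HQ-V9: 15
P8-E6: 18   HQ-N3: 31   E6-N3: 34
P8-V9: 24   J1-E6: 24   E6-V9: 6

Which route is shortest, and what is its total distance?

Shortest is (b), total 147 miles.

(a): 31 + 28 + 6 + 24 + 32 + 27 = 148
(b): 9 + 24 + 35 + 28 + 24 + 27 = 147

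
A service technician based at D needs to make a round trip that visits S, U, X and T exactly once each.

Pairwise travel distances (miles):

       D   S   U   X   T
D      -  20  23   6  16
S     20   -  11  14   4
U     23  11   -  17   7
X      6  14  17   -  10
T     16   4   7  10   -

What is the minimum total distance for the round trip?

D-S-U-X-T-D: 20+11+17+10+16 = 74
D-S-U-T-X-D: 20+11+7+10+6 = 54
D-S-X-U-T-D: 20+14+17+7+16 = 74
D-S-X-T-U-D: 20+14+10+7+23 = 74
D-S-T-U-X-D: 20+4+7+17+6 = 54
D-S-T-X-U-D: 20+4+10+17+23 = 74
D-U-S-X-T-D: 23+11+14+10+16 = 74
D-U-S-T-X-D: 23+11+4+10+6 = 54
D-U-X-S-T-D: 23+17+14+4+16 = 74
D-U-T-S-X-D: 23+7+4+14+6 = 54
D-X-S-U-T-D: 6+14+11+7+16 = 54
D-X-U-S-T-D: 6+17+11+4+16 = 54
The minimum is 54.
One optimal route: D → S → U → T → X → D (or its reverse).

54 miles — the shortest possible round trip.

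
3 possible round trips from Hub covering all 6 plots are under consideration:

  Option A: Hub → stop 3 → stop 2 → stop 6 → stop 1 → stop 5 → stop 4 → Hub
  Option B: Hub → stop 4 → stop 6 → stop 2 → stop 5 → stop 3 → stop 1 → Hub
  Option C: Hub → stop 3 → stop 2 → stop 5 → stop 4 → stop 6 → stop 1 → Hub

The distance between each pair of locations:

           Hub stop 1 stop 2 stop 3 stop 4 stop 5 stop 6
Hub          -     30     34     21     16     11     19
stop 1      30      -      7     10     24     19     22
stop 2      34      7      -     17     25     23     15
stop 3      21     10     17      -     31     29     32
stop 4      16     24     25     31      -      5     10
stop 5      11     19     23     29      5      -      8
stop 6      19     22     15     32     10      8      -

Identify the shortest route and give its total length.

115 — Option A is the shortest.

Option A: 21 + 17 + 15 + 22 + 19 + 5 + 16 = 115
Option B: 16 + 10 + 15 + 23 + 29 + 10 + 30 = 133
Option C: 21 + 17 + 23 + 5 + 10 + 22 + 30 = 128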